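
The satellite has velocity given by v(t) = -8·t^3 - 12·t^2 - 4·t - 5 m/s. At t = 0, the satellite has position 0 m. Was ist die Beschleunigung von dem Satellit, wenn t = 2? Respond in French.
En partant de la vitesse v(t) = -8·t^3 - 12·t^2 - 4·t - 5, nous prenons 1 dérivée. En dérivant la vitesse, nous obtenons l'accélération: a(t) = -24·t^2 - 24·t - 4. En utilisant a(t) = -24·t^2 - 24·t - 4 et en substituant t = 2, nous trouvons a = -148.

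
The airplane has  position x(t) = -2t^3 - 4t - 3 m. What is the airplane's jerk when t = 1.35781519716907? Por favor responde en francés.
Nous devons dériver notre équation de la position x(t) = -2·t^3 - 4·t - 3 3 fois. En dérivant la position, nous obtenons la vitesse: v(t) = -6·t^2 - 4. La dérivée de la vitesse donne l'accélération: a(t) = -12·t. La dérivée de l'accélération donne le jerk: j(t) = -12. Nous avons le jerk j(t) = -12. En substituant t = 1.35781519716907: j(1.35781519716907) = -12.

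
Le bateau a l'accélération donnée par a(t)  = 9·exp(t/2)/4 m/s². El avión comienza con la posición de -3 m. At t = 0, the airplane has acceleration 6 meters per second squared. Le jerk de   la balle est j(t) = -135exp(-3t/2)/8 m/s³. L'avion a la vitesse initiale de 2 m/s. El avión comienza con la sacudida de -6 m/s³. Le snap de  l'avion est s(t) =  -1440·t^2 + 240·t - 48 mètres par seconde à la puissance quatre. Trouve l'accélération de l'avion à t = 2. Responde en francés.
En partant du snap s(t) = -1440·t^2 + 240·t - 48, nous prenons 2 primitives. En intégrant le snap et en utilisant la condition initiale j(0) = -6, nous obtenons j(t) = -480·t^3 + 120·t^2 - 48·t - 6. L'intégrale du jerk, avec a(0) = 6, donne l'accélération: a(t) = -120·t^4 + 40·t^3 - 24·t^2 - 6·t + 6. De l'équation de l'accélération a(t) = -120·t^4 + 40·t^3 - 24·t^2 - 6·t + 6, nous substituons t = 2 pour obtenir a = -1702.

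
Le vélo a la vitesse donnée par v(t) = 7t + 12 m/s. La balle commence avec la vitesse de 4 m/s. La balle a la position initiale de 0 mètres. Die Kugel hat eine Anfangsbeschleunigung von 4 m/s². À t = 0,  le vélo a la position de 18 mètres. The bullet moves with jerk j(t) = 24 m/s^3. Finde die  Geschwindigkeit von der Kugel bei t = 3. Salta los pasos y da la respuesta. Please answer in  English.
The velocity at t = 3 is v = 124.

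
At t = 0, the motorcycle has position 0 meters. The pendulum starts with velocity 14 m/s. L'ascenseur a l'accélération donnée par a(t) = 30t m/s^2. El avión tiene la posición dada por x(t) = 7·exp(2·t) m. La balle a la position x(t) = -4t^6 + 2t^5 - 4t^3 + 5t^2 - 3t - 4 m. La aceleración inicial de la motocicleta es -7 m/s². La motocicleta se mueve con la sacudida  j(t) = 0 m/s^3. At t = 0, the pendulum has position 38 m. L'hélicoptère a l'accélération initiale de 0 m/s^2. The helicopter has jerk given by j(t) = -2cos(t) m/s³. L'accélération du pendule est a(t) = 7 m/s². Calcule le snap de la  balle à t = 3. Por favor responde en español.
Partiendo de la posición x(t) = -4·t^6 + 2·t^5 - 4·t^3 + 5·t^2 - 3·t - 4, tomamos 4 derivadas. Tomando d/dt de x(t), encontramos v(t) = -24·t^5 + 10·t^4 - 12·t^2 + 10·t - 3. La derivada de la velocidad da la aceleración: a(t) = -120·t^4 + 40·t^3 - 24·t + 10. Tomando d/dt de a(t), encontramos j(t) = -480·t^3 + 120·t^2 - 24. Derivando la sacudida, obtenemos el snap: s(t) = -1440·t^2 + 240·t. De la ecuación del snap s(t) = -1440·t^2 + 240·t, sustituimos t = 3 para obtener s = -12240.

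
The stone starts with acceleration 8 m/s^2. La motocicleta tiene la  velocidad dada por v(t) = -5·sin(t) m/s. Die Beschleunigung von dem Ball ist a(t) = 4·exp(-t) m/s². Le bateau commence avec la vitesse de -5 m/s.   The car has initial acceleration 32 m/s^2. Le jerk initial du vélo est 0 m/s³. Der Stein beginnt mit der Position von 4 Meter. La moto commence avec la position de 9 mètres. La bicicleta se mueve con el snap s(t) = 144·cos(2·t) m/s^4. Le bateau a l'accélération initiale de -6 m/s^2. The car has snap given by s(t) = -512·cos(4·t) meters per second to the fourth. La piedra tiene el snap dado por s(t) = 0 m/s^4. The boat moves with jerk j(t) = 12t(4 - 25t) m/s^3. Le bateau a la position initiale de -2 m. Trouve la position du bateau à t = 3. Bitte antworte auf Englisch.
To solve this, we need to take 3 integrals of our jerk equation j(t) = 12·t·(4 - 25·t). Finding the antiderivative of j(t) and using a(0) = -6: a(t) = -100·t^3 + 24·t^2 - 6. Finding the integral of a(t) and using v(0) = -5: v(t) = -25·t^4 + 8·t^3 - 6·t - 5. Integrating velocity and using the initial condition x(0) = -2, we get x(t) = -5·t^5 + 2·t^4 - 3·t^2 - 5·t - 2. From the given position equation x(t) = -5·t^5 + 2·t^4 - 3·t^2 - 5·t - 2, we substitute t = 3 to get x = -1097.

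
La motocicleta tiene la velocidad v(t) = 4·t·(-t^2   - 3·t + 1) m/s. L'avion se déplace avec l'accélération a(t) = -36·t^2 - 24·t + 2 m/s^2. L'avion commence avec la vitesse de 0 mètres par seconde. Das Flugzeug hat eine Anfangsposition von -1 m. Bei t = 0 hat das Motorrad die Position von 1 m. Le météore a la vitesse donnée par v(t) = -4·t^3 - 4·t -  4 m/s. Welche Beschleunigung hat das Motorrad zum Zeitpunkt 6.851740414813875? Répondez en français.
En partant de la vitesse v(t) = 4·t·(-t^2 - 3·t + 1), nous prenons 1 dérivée. En dérivant la vitesse, nous obtenons l'accélération: a(t) = -4·t^2 + 4·t·(-2·t - 3) - 12·t + 4. De l'équation de l'accélération a(t) = -4·t^2 + 4·t·(-2·t - 3) - 12·t + 4, nous substituons t = 6.851740414813875 pour obtenir a = -723.797930499459.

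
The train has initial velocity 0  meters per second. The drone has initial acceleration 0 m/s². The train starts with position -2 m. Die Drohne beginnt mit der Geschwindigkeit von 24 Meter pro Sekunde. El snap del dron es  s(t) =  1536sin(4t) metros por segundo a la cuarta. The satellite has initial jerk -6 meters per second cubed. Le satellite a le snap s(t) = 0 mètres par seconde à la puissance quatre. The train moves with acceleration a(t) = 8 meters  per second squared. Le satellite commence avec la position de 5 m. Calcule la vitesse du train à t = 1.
Pour résoudre ceci, nous devons prendre 1 primitive de notre équation de l'accélération a(t) = 8. La primitive de l'accélération, avec v(0) = 0, donne la vitesse: v(t) = 8·t. De l'équation de la vitesse v(t) = 8·t, nous substituons t = 1 pour obtenir v = 8.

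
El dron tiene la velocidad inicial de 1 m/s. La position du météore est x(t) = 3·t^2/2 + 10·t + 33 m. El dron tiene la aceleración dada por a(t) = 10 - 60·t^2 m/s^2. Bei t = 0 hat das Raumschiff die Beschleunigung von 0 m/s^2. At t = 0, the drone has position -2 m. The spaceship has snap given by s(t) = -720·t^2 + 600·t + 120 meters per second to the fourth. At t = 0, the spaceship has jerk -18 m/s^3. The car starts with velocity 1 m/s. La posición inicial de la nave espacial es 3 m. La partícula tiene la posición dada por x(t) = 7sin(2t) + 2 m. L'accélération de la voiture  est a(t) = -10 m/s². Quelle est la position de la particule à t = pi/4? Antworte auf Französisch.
En utilisant x(t) = 7·sin(2·t) + 2 et en substituant t = pi/4, nous trouvons x = 9.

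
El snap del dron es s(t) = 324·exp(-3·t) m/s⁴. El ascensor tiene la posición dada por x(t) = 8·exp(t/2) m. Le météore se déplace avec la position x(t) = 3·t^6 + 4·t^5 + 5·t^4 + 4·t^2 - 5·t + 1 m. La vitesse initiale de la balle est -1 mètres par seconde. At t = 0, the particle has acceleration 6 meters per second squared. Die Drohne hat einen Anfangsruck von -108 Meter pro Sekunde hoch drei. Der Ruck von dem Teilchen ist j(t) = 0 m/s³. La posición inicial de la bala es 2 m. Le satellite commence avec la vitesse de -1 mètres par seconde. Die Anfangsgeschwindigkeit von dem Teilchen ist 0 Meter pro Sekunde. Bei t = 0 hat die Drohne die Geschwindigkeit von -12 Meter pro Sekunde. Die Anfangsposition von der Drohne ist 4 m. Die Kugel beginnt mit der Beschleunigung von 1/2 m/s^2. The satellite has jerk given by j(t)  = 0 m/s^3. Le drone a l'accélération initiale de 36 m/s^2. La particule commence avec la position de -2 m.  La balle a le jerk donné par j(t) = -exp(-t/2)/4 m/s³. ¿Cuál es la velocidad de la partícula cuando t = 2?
Debemos encontrar la antiderivada de nuestra ecuación de la sacudida j(t) = 0 2 veces. Integrando la sacudida y usando la condición inicial a(0) = 6, obtenemos a(t) = 6. Tomando ∫a(t)dt y aplicando v(0) = 0, encontramos v(t) = 6·t. De la ecuación de la velocidad v(t) = 6·t, sustituimos t = 2 para obtener v = 12.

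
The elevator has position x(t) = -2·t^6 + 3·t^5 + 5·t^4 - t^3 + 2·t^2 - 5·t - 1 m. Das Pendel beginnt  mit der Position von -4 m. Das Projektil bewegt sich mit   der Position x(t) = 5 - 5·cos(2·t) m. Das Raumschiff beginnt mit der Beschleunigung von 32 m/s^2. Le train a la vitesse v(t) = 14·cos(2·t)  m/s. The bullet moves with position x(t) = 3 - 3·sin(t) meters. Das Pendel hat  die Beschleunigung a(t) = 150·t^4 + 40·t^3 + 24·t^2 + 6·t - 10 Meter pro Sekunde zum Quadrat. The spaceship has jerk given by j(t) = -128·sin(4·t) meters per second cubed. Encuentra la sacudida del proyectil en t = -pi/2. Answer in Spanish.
Para resolver esto, necesitamos tomar 3 derivadas de nuestra ecuación de la posición x(t) = 5 - 5·cos(2·t). Tomando d/dt de x(t), encontramos v(t) = 10·sin(2·t). Derivando la velocidad, obtenemos la aceleración: a(t) = 20·cos(2·t). La derivada de la aceleración da la sacudida: j(t) = -40·sin(2·t). De la ecuación de la sacudida j(t) = -40·sin(2·t), sustituimos t = -pi/2 para obtener j = 0.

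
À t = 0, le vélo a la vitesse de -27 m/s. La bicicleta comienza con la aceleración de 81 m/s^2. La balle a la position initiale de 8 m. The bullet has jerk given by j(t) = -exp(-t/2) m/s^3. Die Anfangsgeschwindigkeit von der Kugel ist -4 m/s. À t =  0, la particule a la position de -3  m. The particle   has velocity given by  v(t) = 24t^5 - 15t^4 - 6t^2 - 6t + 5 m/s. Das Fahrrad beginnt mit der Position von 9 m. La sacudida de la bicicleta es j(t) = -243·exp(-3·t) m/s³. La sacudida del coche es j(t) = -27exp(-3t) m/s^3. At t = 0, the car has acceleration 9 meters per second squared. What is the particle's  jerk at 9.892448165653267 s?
To solve this, we need to take 2 derivatives of our velocity equation v(t) = 24·t^5 - 15·t^4 - 6·t^2 - 6·t + 5. The derivative of velocity gives acceleration: a(t) = 120·t^4 - 60·t^3 - 12·t - 6. Differentiating acceleration, we get jerk: j(t) = 480·t^3 - 180·t^2 - 12. From the given jerk equation j(t) = 480·t^3 - 180·t^2 - 12, we substitute t = 9.892448165653267 to get j = 447051.613678582.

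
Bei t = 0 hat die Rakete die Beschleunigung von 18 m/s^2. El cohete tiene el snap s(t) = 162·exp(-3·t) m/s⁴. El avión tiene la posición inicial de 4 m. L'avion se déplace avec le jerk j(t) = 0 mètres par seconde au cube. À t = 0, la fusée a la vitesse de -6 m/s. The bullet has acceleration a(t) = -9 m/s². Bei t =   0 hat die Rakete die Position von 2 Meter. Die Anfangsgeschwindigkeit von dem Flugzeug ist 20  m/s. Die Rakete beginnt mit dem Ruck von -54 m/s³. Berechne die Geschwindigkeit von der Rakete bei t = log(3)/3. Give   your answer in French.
Nous devons intégrer notre équation du snap s(t) = 162·exp(-3·t) 3 fois. La primitive du snap est le jerk. En utilisant j(0) = -54, nous obtenons j(t) = -54·exp(-3·t). L'intégrale du jerk est l'accélération. En utilisant a(0) = 18, nous obtenons a(t) = 18·exp(-3·t). En prenant ∫a(t)dt et en appliquant v(0) = -6, nous trouvons v(t) = -6·exp(-3·t). Nous avons la vitesse v(t) = -6·exp(-3·t). En substituant t = log(3)/3: v(log(3)/3) = -2.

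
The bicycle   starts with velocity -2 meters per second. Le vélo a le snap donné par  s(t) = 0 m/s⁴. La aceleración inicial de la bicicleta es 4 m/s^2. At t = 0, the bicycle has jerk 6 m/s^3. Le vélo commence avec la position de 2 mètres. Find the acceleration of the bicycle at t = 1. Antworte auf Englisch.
To solve this, we need to take 2 antiderivatives of our snap equation s(t) = 0. Finding the antiderivative of s(t) and using j(0) = 6: j(t) = 6. Finding the integral of j(t) and using a(0) = 4: a(t) = 6·t + 4. From the given acceleration equation a(t) = 6·t + 4, we substitute t = 1 to get a = 10.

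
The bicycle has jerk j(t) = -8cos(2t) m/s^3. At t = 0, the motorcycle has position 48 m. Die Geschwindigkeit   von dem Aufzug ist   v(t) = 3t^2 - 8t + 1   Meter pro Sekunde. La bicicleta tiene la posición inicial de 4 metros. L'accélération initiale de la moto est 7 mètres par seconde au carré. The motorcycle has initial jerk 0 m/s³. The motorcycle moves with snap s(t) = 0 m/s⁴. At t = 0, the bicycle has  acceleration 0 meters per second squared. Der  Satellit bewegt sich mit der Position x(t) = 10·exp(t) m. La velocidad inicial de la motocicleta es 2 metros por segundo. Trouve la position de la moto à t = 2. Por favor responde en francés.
Nous devons intégrer notre équation du snap s(t) = 0 4 fois. L'intégrale du snap est le jerk. En utilisant j(0) = 0, nous obtenons j(t) = 0. L'intégrale du jerk est l'accélération. En utilisant a(0) = 7, nous obtenons a(t) = 7. En prenant ∫a(t)dt et en appliquant v(0) = 2, nous trouvons v(t) = 7·t + 2. L'intégrale de la vitesse est la position. En utilisant x(0) = 48, nous obtenons x(t) = 7·t^2/2 + 2·t + 48. De l'équation de la position x(t) = 7·t^2/2 + 2·t + 48, nous substituons t = 2 pour obtenir x = 66.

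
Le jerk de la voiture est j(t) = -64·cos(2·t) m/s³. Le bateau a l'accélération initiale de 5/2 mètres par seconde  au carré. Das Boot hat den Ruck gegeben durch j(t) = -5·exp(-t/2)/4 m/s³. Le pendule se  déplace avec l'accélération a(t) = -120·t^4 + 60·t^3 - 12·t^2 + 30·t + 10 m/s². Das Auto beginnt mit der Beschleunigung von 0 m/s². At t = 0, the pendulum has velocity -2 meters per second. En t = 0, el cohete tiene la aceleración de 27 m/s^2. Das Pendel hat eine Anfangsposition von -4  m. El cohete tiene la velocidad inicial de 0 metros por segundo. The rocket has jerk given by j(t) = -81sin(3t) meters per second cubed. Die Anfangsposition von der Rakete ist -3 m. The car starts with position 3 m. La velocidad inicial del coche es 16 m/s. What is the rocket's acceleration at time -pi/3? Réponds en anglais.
Starting from jerk j(t) = -81·sin(3·t), we take 1 integral. The antiderivative of jerk, with a(0) = 27, gives acceleration: a(t) = 27·cos(3·t). We have acceleration a(t) = 27·cos(3·t). Substituting t = -pi/3: a(-pi/3) = -27.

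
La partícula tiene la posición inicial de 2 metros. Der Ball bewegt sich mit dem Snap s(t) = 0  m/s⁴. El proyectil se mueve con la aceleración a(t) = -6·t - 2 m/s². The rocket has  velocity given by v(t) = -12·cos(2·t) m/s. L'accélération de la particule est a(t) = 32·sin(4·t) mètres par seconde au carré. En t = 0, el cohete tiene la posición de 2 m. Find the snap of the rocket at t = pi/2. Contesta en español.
Partiendo de la velocidad v(t) = -12·cos(2·t), tomamos 3 derivadas. La derivada de la velocidad da la aceleración: a(t) = 24·sin(2·t). Derivando la aceleración, obtenemos la sacudida: j(t) = 48·cos(2·t). La derivada de la sacudida da el snap: s(t) = -96·sin(2·t). Usando s(t) = -96·sin(2·t) y sustituyendo t = pi/2, encontramos s = 0.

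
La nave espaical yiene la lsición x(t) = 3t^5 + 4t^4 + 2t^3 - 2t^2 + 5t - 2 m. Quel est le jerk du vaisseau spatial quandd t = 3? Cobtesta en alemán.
Wir müssen unsere Gleichung für die Position x(t) = 3·t^5 + 4·t^4 + 2·t^3 - 2·t^2 + 5·t - 2 3-mal ableiten. Mit d/dt von x(t) finden wir v(t) = 15·t^4 + 16·t^3 + 6·t^2 - 4·t + 5. Die Ableitung von der Geschwindigkeit ergibt die Beschleunigung: a(t) = 60·t^3 + 48·t^2 + 12·t - 4. Durch Ableiten von der Beschleunigung erhalten wir den Ruck: j(t) = 180·t^2 + 96·t + 12. Aus der Gleichung für den Ruck j(t) = 180·t^2 + 96·t + 12, setzen wir t = 3 ein und erhalten j = 1920.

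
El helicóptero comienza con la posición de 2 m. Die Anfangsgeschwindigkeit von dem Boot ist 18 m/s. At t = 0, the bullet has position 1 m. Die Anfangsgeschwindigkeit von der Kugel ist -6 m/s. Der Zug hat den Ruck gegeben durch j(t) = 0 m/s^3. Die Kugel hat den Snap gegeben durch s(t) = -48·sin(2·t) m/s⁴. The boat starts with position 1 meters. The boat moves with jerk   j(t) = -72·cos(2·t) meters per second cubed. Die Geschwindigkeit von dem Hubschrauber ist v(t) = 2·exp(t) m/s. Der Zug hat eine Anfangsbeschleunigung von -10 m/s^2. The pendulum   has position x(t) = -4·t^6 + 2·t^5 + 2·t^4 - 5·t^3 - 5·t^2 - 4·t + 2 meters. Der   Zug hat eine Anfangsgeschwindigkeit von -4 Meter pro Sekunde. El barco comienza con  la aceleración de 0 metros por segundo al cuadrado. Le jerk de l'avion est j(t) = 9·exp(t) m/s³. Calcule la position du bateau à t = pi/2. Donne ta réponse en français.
Pour résoudre ceci, nous devons prendre 3 intégrales de notre équation du jerk j(t) = -72·cos(2·t). L'intégrale du jerk, avec a(0) = 0, donne l'accélération: a(t) = -36·sin(2·t). La primitive de l'accélération est la vitesse. En utilisant v(0) = 18, nous obtenons v(t) = 18·cos(2·t). La primitive de la vitesse est la position. En utilisant x(0) = 1, nous obtenons x(t) = 9·sin(2·t) + 1. De l'équation de la position x(t) = 9·sin(2·t) + 1, nous substituons t = pi/2 pour obtenir x = 1.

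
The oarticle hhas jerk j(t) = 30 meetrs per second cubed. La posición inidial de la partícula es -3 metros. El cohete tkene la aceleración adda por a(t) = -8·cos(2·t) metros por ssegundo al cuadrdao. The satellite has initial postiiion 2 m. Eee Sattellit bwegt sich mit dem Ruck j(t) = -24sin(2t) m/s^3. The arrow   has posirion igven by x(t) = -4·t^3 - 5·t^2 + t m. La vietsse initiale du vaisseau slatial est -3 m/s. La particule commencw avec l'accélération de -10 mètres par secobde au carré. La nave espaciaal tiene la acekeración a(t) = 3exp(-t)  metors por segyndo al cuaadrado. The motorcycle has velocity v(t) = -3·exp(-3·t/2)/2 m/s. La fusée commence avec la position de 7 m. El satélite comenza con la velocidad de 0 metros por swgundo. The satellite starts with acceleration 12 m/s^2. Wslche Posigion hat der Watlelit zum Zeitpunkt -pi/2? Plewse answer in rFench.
En partant du jerk j(t) = -24·sin(2·t), nous prenons 3 primitives. En intégrant le jerk et en utilisant la condition initiale a(0) = 12, nous obtenons a(t) = 12·cos(2·t). En prenant ∫a(t)dt et en appliquant v(0) = 0, nous trouvons v(t) = 6·sin(2·t). L'intégrale de la vitesse est la position. En utilisant x(0) = 2, nous obtenons x(t) = 5 - 3·cos(2·t). De l'équation de la position x(t) = 5 - 3·cos(2·t), nous substituons t = -pi/2 pour obtenir x = 8.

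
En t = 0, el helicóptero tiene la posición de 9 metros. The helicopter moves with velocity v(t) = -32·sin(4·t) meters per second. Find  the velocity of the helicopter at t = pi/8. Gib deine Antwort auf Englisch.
Using v(t) = -32·sin(4·t) and substituting t = pi/8, we find v = -32.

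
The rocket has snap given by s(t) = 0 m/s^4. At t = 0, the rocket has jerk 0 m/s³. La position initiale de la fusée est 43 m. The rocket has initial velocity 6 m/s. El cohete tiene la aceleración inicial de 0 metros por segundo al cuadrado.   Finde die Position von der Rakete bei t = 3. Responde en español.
Para resolver esto, necesitamos tomar 4 antiderivadas de nuestra ecuación del snap s(t) = 0. La integral del snap es la sacudida. Usando j(0) = 0, obtenemos j(t) = 0. La antiderivada de la sacudida, con a(0) = 0, da la aceleración: a(t) = 0. Tomando ∫a(t)dt y aplicando v(0) = 6, encontramos v(t) = 6. La integral de la velocidad, con x(0) = 43, da la posición: x(t) = 6·t + 43. Usando x(t) = 6·t + 43 y sustituyendo t = 3, encontramos x = 61.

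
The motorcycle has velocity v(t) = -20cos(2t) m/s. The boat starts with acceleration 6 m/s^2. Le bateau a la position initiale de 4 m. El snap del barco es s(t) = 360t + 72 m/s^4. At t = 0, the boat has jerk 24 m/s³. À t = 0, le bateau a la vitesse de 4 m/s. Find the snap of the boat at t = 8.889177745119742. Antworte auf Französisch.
De l'équation du snap s(t) = 360·t + 72, nous substituons t = 8.889177745119742 pour obtenir s = 3272.10398824311.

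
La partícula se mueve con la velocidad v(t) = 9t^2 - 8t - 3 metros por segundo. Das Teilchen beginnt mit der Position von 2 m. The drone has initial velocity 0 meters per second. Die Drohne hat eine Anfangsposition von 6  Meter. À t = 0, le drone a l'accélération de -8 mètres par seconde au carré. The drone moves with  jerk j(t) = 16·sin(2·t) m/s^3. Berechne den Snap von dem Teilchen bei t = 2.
Wir müssen unsere Gleichung für die Geschwindigkeit v(t) = 9·t^2 - 8·t - 3 3-mal ableiten. Die Ableitung von der Geschwindigkeit ergibt die Beschleunigung: a(t) = 18·t - 8. Durch Ableiten von der Beschleunigung erhalten wir den Ruck: j(t) = 18. Die Ableitung von dem Ruck ergibt den Snap: s(t) = 0. Aus der Gleichung für den Snap s(t) = 0, setzen wir t = 2 ein und erhalten s = 0.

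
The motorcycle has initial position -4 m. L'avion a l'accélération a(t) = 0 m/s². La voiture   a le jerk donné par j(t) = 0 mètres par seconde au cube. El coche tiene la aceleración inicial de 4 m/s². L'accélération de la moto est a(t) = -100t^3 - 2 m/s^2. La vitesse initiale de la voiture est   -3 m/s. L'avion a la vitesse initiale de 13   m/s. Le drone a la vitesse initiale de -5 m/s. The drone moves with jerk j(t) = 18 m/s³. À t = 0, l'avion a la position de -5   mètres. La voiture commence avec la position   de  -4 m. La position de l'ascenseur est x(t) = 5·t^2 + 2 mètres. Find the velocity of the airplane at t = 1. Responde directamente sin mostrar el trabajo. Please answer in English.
At t = 1, v = 13.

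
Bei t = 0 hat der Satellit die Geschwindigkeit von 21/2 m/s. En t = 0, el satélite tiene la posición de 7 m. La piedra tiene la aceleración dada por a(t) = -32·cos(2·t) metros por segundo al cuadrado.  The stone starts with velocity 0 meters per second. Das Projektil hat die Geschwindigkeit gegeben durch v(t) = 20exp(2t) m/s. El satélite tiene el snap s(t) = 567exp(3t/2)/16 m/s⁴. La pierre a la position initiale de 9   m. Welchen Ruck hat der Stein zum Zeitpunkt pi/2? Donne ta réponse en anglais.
We must differentiate our acceleration equation a(t) = -32·cos(2·t) 1 time. The derivative of acceleration gives jerk: j(t) = 64·sin(2·t). From the given jerk equation j(t) = 64·sin(2·t), we substitute t = pi/2 to get j = 0.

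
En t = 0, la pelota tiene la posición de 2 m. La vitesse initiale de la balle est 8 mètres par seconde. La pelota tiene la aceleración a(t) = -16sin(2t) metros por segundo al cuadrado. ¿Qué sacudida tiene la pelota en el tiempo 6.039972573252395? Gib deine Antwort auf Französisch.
Pour résoudre ceci, nous devons prendre 1 dérivée de notre équation de l'accélération a(t) = -16·sin(2·t). La dérivée de l'accélération donne le jerk: j(t) = -32·cos(2·t). En utilisant j(t) = -32·cos(2·t) et en substituant t = 6.039972573252395, nous trouvons j = -28.2883035357589.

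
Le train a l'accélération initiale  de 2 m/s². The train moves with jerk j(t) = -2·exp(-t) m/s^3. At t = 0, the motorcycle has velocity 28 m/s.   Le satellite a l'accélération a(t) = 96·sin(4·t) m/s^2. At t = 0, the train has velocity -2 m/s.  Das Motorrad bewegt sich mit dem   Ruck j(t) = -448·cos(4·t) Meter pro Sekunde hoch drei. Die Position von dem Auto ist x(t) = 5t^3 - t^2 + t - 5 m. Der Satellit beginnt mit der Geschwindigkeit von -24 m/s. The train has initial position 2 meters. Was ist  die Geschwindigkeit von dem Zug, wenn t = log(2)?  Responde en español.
Necesitamos integrar nuestra ecuación de la sacudida j(t) = -2·exp(-t) 2 veces. La antiderivada de la sacudida, con a(0) = 2, da la aceleración: a(t) = 2·exp(-t). Integrando la aceleración y usando la condición inicial v(0) = -2, obtenemos v(t) = -2·exp(-t). De la ecuación de la velocidad v(t) = -2·exp(-t), sustituimos t = log(2) para obtener v = -1.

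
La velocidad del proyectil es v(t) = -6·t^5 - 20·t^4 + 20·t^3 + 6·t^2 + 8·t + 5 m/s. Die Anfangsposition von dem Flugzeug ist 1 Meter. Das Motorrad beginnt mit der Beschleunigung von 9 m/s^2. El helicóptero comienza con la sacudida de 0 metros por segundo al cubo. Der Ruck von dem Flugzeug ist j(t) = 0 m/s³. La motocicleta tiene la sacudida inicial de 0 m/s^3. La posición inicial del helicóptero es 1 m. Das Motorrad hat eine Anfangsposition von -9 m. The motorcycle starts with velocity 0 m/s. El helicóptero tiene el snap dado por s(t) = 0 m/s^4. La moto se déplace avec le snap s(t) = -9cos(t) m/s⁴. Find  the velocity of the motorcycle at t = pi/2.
We must find the integral of our snap equation s(t) = -9·cos(t) 3 times. The antiderivative of snap is jerk. Using j(0) = 0, we get j(t) = -9·sin(t). The antiderivative of jerk is acceleration. Using a(0) = 9, we get a(t) = 9·cos(t). Integrating acceleration and using the initial condition v(0) = 0, we get v(t) = 9·sin(t). Using v(t) = 9·sin(t) and substituting t = pi/2, we find v = 9.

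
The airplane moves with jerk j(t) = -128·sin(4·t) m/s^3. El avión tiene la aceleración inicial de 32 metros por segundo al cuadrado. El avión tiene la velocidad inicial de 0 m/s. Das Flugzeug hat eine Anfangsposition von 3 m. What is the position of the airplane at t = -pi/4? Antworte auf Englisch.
To solve this, we need to take 3 integrals of our jerk equation j(t) = -128·sin(4·t). Taking ∫j(t)dt and applying a(0) = 32, we find a(t) = 32·cos(4·t). Finding the antiderivative of a(t) and using v(0) = 0: v(t) = 8·sin(4·t). The integral of velocity, with x(0) = 3, gives position: x(t) = 5 - 2·cos(4·t). We have position x(t) = 5 - 2·cos(4·t). Substituting t = -pi/4: x(-pi/4) = 7.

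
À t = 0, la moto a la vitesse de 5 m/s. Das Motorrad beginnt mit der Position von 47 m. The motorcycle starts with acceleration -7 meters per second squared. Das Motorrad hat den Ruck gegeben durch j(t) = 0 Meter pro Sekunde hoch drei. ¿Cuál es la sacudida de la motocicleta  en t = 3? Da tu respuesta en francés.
Nous avons le jerk j(t) = 0. En substituant t = 3: j(3) = 0.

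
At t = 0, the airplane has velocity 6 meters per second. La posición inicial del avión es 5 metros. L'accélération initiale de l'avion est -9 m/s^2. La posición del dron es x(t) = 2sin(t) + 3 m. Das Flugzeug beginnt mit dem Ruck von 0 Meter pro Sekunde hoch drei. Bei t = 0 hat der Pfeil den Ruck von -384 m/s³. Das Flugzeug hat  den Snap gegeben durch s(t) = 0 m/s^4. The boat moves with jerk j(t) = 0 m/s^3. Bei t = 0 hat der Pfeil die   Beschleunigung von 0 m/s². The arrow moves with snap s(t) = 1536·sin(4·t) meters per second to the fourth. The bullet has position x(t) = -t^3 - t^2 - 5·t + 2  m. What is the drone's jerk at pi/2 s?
We must differentiate our position equation x(t) = 2·sin(t) + 3 3 times. The derivative of position gives velocity: v(t) = 2·cos(t). The derivative of velocity gives acceleration: a(t) = -2·sin(t). The derivative of acceleration gives jerk: j(t) = -2·cos(t). From the given jerk equation j(t) = -2·cos(t), we substitute t = pi/2 to get j = 0.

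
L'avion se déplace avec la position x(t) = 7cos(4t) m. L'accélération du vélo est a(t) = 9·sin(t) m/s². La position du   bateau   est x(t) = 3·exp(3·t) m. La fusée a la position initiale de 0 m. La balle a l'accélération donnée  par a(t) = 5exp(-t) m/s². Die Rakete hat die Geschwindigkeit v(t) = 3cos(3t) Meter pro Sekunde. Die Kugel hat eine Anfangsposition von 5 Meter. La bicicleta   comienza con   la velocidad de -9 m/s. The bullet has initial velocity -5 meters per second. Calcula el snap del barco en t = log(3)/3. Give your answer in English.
We must differentiate our position equation x(t) = 3·exp(3·t) 4 times. The derivative of position gives velocity: v(t) = 9·exp(3·t). Differentiating velocity, we get acceleration: a(t) = 27·exp(3·t). Differentiating acceleration, we get jerk: j(t) = 81·exp(3·t). The derivative of jerk gives snap: s(t) = 243·exp(3·t). We have snap s(t) = 243·exp(3·t). Substituting t = log(3)/3: s(log(3)/3) = 729.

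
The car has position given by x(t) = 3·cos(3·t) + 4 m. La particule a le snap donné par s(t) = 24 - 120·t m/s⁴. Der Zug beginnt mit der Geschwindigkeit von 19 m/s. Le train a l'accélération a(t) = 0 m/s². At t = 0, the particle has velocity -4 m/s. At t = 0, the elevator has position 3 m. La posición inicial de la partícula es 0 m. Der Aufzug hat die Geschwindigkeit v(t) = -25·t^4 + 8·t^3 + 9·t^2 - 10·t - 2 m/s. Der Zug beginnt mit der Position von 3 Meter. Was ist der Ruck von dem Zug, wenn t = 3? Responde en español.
Debemos derivar nuestra ecuación de la aceleración a(t) = 0 1 vez. La derivada de la aceleración da la sacudida: j(t) = 0. Tenemos la sacudida j(t) = 0. Sustituyendo t = 3: j(3) = 0.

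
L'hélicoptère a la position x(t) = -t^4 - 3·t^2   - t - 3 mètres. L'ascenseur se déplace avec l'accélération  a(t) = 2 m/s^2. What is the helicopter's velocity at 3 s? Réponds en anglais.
To solve this, we need to take 1 derivative of our position equation x(t) = -t^4 - 3·t^2 - t - 3. Taking d/dt of x(t), we find v(t) = -4·t^3 - 6·t - 1. From the given velocity equation v(t) = -4·t^3 - 6·t - 1, we substitute t = 3 to get v = -127.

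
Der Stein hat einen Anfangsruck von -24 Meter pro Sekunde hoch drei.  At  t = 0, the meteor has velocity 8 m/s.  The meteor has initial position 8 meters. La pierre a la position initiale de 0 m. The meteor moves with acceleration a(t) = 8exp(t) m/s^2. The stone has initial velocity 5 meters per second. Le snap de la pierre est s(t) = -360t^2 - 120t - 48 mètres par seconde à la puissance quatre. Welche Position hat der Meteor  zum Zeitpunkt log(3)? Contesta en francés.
Pour résoudre ceci, nous devons prendre 2 intégrales de notre équation de l'accélération a(t) = 8·exp(t). En intégrant l'accélération et en utilisant la condition initiale v(0) = 8, nous obtenons v(t) = 8·exp(t). En prenant ∫v(t)dt et en appliquant x(0) = 8, nous trouvons x(t) = 8·exp(t). De l'équation de la position x(t) = 8·exp(t), nous substituons t = log(3) pour obtenir x = 24.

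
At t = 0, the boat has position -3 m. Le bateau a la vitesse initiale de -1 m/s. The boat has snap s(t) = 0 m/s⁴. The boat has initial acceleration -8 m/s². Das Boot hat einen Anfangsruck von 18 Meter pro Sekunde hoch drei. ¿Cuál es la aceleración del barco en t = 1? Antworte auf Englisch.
We must find the antiderivative of our snap equation s(t) = 0 2 times. Finding the integral of s(t) and using j(0) = 18: j(t) = 18. The antiderivative of jerk is acceleration. Using a(0) = -8, we get a(t) = 18·t - 8. Using a(t) = 18·t - 8 and substituting t = 1, we find a = 10.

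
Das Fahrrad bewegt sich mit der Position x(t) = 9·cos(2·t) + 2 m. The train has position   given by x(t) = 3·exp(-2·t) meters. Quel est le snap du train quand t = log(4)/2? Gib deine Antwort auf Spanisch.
Partiendo de la posición x(t) = 3·exp(-2·t), tomamos 4 derivadas. La derivada de la posición da la velocidad: v(t) = -6·exp(-2·t). Derivando la velocidad, obtenemos la aceleración: a(t) = 12·exp(-2·t). Derivando la aceleración, obtenemos la sacudida: j(t) = -24·exp(-2·t). Derivando la sacudida, obtenemos el snap: s(t) = 48·exp(-2·t). Usando s(t) = 48·exp(-2·t) y sustituyendo t = log(4)/2, encontramos s = 12.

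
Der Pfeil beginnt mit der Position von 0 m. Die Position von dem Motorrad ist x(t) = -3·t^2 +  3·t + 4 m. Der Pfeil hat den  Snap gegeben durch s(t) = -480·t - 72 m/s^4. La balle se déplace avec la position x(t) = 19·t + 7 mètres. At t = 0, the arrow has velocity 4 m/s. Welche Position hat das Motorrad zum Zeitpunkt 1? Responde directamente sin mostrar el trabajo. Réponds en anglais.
The answer is 4.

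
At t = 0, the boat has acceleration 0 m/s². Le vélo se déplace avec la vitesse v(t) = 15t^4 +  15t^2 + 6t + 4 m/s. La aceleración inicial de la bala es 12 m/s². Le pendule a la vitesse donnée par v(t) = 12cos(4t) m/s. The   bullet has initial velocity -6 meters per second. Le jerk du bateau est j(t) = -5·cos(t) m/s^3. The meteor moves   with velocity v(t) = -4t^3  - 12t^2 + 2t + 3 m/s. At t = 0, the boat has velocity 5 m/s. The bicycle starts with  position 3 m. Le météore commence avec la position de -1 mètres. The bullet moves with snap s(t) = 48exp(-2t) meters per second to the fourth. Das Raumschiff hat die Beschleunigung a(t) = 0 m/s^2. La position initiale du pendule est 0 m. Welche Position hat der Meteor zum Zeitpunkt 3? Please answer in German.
Ausgehend von der Geschwindigkeit v(t) = -4·t^3 - 12·t^2 + 2·t + 3, nehmen wir 1 Stammfunktion. Mit ∫v(t)dt und Anwendung von x(0) = -1, finden wir x(t) = -t^4 - 4·t^3 + t^2 + 3·t - 1. Wir haben die Position x(t) = -t^4 - 4·t^3 + t^2 + 3·t - 1. Durch Einsetzen von t = 3: x(3) = -172.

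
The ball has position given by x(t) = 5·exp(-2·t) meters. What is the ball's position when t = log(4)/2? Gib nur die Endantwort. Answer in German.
x(log(4)/2) = 5/4.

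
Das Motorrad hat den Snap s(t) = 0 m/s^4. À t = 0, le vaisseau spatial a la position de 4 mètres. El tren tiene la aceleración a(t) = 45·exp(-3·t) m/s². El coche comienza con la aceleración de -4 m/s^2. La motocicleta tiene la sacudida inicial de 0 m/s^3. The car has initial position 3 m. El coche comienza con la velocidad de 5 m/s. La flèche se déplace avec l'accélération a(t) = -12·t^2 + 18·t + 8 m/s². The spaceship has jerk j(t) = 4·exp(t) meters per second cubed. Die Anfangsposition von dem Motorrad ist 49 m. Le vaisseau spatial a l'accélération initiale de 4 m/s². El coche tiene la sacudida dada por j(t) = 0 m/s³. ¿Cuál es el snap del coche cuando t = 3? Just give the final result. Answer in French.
À t = 3, s = 0.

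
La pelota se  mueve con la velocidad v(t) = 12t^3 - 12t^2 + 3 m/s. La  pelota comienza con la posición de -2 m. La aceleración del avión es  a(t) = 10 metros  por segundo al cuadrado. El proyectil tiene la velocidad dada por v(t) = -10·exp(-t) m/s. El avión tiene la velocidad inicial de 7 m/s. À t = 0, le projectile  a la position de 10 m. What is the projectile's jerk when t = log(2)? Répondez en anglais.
We must differentiate our velocity equation v(t) = -10·exp(-t) 2 times. The derivative of velocity gives acceleration: a(t) = 10·exp(-t). Taking d/dt of a(t), we find j(t) = -10·exp(-t). We have jerk j(t) = -10·exp(-t). Substituting t = log(2): j(log(2)) = -5.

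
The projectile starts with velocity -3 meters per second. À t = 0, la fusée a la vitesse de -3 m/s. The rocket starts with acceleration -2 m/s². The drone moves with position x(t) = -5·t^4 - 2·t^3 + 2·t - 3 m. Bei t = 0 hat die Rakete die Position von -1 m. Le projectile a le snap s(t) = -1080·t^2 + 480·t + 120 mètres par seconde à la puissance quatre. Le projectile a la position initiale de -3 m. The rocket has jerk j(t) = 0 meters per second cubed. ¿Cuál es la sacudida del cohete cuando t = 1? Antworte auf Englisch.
We have jerk j(t) = 0. Substituting t = 1: j(1) = 0.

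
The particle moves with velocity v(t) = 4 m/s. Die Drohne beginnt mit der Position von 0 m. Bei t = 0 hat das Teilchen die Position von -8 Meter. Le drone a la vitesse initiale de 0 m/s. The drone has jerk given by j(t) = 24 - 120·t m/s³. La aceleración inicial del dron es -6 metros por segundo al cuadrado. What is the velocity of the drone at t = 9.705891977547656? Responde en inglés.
We need to integrate our jerk equation j(t) = 24 - 120·t 2 times. The antiderivative of jerk is acceleration. Using a(0) = -6, we get a(t) = -60·t^2 + 24·t - 6. Taking ∫a(t)dt and applying v(0) = 0, we find v(t) = 2·t·(-10·t^2 + 6·t - 3). We have velocity v(t) = 2·t·(-10·t^2 + 6·t - 3). Substituting t = 9.705891977547656: v(9.705891977547656) = -17214.5260614083.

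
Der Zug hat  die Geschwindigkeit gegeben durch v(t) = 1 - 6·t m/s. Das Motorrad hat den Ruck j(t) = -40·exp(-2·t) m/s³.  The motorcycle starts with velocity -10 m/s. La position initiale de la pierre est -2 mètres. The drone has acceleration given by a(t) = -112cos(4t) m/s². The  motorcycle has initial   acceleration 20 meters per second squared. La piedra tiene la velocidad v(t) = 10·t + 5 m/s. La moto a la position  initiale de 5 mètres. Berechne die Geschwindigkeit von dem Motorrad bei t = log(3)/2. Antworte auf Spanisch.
Debemos encontrar la antiderivada de nuestra ecuación de la sacudida j(t) = -40·exp(-2·t) 2 veces. Tomando ∫j(t)dt y aplicando a(0) = 20, encontramos a(t) = 20·exp(-2·t). La antiderivada de la aceleración es la velocidad. Usando v(0) = -10, obtenemos v(t) = -10·exp(-2·t). Usando v(t) = -10·exp(-2·t) y sustituyendo t = log(3)/2, encontramos v = -10/3.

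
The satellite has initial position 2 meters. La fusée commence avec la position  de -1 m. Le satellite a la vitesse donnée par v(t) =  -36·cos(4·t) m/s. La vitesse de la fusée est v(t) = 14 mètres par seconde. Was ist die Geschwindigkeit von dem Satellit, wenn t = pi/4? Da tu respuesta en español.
Usando v(t) = -36·cos(4·t) y sustituyendo t = pi/4, encontramos v = 36.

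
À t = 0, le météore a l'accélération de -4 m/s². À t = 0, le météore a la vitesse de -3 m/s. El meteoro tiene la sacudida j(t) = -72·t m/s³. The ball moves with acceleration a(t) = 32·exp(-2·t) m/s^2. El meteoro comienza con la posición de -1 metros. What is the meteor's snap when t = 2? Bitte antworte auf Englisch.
We must differentiate our jerk equation j(t) = -72·t 1 time. Differentiating jerk, we get snap: s(t) = -72. From the given snap equation s(t) = -72, we substitute t = 2 to get s = -72.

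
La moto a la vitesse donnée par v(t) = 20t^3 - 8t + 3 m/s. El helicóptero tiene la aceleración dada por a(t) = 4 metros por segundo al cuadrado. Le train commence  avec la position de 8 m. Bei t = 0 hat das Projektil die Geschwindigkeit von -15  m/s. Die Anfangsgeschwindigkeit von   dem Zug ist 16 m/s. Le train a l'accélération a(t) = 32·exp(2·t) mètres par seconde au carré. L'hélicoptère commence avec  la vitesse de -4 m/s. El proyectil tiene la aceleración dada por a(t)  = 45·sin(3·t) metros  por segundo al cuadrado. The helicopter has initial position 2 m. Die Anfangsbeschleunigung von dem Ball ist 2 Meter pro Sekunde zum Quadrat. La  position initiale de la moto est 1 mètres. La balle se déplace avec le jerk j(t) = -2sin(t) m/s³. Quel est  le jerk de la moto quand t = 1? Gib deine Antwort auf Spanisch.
Debemos derivar nuestra ecuación de la velocidad v(t) = 20·t^3 - 8·t + 3 2 veces. La derivada de la velocidad da la aceleración: a(t) = 60·t^2 - 8. Tomando d/dt de a(t), encontramos j(t) = 120·t. Tenemos la sacudida j(t) = 120·t. Sustituyendo t = 1: j(1) = 120.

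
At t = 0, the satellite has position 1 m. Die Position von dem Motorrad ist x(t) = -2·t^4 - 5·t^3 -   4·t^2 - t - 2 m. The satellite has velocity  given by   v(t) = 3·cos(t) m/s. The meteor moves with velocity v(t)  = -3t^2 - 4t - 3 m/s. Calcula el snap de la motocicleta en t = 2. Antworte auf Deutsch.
Wir müssen unsere Gleichung für die Position x(t) = -2·t^4 - 5·t^3 - 4·t^2 - t - 2 4-mal ableiten. Mit d/dt von x(t) finden wir v(t) = -8·t^3 - 15·t^2 - 8·t - 1. Mit d/dt von v(t) finden wir a(t) = -24·t^2 - 30·t - 8. Die Ableitung von der Beschleunigung ergibt den Ruck: j(t) = -48·t - 30. Mit d/dt von j(t) finden wir s(t) = -48. Wir haben den Snap s(t) = -48. Durch Einsetzen von t = 2: s(2) = -48.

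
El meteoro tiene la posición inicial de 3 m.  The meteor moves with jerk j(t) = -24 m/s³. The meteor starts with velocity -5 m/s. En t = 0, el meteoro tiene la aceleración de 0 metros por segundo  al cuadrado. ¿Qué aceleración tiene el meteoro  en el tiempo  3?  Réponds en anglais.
To find the answer, we compute 1 antiderivative of j(t) = -24. Integrating jerk and using the initial condition a(0) = 0, we get a(t) = -24·t. Using a(t) = -24·t and substituting t = 3, we find a = -72.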